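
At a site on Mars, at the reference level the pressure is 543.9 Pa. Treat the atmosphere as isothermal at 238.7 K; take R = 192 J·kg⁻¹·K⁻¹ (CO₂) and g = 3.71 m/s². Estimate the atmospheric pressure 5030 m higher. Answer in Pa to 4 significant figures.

P ≈ 362.0 Pa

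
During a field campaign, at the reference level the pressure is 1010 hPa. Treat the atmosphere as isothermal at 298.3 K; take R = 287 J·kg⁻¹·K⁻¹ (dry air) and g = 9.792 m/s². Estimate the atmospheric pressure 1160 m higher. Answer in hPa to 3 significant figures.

Scale height: H = RT/g = 287 × 298.3 / 9.792 = 8743.1 m.
Barometric formula: P = P₀ exp(−z/H).
z/H = 1160.0/8743.1 = 0.13268; exp(−0.13268) = 0.87575.
P = 1010 × 0.87575 = 884.51 hPa.

P ≈ 885 hPa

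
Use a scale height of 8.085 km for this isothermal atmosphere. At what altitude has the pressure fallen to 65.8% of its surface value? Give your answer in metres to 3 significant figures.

Set P/P₀ = exp(−z/H) = 0.658, so z = −H ln(0.658).
−ln(0.658) = 0.41855; z = 8085.0 × 0.41855 = 3384.0 m.

z ≈ 3380 m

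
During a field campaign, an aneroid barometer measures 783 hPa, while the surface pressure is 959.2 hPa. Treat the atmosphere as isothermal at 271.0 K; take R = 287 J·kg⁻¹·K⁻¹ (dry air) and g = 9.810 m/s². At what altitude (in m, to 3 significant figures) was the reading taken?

z ≈ 1610 m

Scale height: H = RT/g = 287 × 271.0 / 9.810 = 7928.3 m.
Invert the barometric formula: z = H ln(P₀/P).
P₀/P = 959.2/783 = 1.2250; ln(1.2250) = 0.20294.
z = 7928.3 × 0.20294 = 1609.0 m.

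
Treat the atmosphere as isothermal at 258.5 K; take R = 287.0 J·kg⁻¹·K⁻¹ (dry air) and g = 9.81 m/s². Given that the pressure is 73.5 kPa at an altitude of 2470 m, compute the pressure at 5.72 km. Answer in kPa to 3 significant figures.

Scale height: H = RT/g = 287.0 × 258.5 / 9.81 = 7562.6 m.
Between two levels, P₂ = P₁ exp(−Δz/H) with Δz = z₂ − z₁.
Δz = 5720.0 − 2470.0 = 3250.0 m; Δz/H = 3250.0/7562.6 = 0.42975.
P₂ = 73.5 × exp(−0.42975) = 73.5 × 0.65067 = 47.824 kPa.

P ≈ 47.8 kPa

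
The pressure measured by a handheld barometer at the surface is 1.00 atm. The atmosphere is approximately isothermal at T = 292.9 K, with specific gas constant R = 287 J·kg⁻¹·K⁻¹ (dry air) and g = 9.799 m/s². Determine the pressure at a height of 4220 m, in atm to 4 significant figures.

P ≈ 0.6115 atm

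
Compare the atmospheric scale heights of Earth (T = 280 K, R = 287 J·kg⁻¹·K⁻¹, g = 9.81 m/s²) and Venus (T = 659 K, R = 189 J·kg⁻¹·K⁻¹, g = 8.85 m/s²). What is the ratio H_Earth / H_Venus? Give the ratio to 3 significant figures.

H_Earth/H_Venus ≈ 0.582

H = RT/g for each body.
H_Earth = 287 × 280 / 9.81 = 8191.6 m.
H_Venus = 189 × 659 / 8.85 = 14074 m.
H_Earth/H_Venus = 8191.6/14074 = 0.58204.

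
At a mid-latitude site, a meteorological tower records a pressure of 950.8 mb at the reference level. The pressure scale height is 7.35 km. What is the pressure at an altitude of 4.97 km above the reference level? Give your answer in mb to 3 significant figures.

Barometric formula: P = P₀ exp(−z/H).
z/H = 4970.0/7350.0 = 0.67619; exp(−0.67619) = 0.50855.
P = 950.8 × 0.50855 = 483.53 mb.

P ≈ 484 mb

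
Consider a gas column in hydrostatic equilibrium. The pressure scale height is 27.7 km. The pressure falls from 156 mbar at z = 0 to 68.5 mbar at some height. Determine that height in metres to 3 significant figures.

z ≈ 22800 m

Invert the barometric formula: z = H ln(P₀/P).
P₀/P = 156/68.5 = 2.2774; ln(2.2774) = 0.82303.
z = 27700 × 0.82303 = 22798 m.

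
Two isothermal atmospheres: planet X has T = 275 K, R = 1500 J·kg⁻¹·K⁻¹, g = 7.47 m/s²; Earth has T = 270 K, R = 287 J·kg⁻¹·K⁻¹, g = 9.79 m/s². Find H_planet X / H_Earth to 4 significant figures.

H_planet X/H_Earth ≈ 6.977

H = RT/g for each body.
H_planet X = 1500 × 275 / 7.47 = 55221 m.
H_Earth = 287 × 270 / 9.79 = 7915.2 m.
H_planet X/H_Earth = 55221/7915.2 = 6.9766.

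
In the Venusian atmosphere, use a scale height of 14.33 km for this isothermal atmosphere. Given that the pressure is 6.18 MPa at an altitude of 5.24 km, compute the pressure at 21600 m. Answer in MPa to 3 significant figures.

Between two levels, P₂ = P₁ exp(−Δz/H) with Δz = z₂ − z₁.
Δz = 21600 − 5240.0 = 16360 m; Δz/H = 16360/14330 = 1.1417.
P₂ = 6.18 × exp(−1.1417) = 6.18 × 0.31928 = 1.9732 MPa.

P ≈ 1.97 MPa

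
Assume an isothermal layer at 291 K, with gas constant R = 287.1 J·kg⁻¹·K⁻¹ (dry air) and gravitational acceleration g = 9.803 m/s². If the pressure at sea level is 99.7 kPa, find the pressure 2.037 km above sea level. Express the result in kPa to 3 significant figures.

Scale height: H = RT/g = 287.1 × 291 / 9.803 = 8522.5 m.
Barometric formula: P = P₀ exp(−z/H).
z/H = 2037.0/8522.5 = 0.23901; exp(−0.23901) = 0.78741.
P = 99.7 × 0.78741 = 78.505 kPa.

P ≈ 78.5 kPa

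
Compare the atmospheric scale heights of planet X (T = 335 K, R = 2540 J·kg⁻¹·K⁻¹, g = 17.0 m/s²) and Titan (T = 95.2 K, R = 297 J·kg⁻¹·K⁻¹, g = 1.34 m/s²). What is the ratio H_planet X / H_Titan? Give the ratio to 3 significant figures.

H_planet X/H_Titan ≈ 2.37

H = RT/g for each body.
H_planet X = 2540 × 335 / 17.0 = 50053 m.
H_Titan = 297 × 95.2 / 1.34 = 21100 m.
H_planet X/H_Titan = 50053/21100 = 2.3722.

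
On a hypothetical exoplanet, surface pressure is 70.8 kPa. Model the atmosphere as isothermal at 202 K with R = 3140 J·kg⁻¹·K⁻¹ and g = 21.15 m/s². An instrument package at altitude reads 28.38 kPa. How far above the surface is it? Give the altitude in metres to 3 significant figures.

Scale height: H = RT/g = 3140 × 202 / 21.15 = 29990 m.
Invert the barometric formula: z = H ln(P₀/P).
P₀/P = 70.8/28.38 = 2.4947; ln(2.4947) = 0.91417.
z = 29990 × 0.91417 = 27416 m.

z ≈ 27400 m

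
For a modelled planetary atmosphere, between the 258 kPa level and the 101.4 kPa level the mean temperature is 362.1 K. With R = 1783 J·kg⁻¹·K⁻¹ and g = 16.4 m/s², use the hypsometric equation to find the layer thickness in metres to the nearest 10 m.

Hypsometric equation: Δz = (R T̄/g) ln(P₁/P₂).
R T̄/g = 1783 × 362.1 / 16.4 = 39367 m.
ln(258/101.4) = ln(2.5444) = 0.93389.
Δz = 39367 × 0.93389 = 36764 m.

Δz ≈ 36760 m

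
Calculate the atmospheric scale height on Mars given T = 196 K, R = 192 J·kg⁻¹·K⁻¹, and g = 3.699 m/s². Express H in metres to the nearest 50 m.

H ≈ 10150 m

The scale height of an isothermal atmosphere is H = RT/g.
H = 192 × 196 / 3.699 = 37632/3.699 = 10174 m.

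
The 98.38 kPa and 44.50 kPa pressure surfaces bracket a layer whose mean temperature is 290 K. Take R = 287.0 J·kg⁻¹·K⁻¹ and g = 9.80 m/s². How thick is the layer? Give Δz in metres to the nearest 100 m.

Δz ≈ 6700 m

Hypsometric equation: Δz = (R T̄/g) ln(P₁/P₂).
R T̄/g = 287.0 × 290 / 9.80 = 8492.9 m.
ln(98.38/44.50) = ln(2.2108) = 0.79335.
Δz = 8492.9 × 0.79335 = 6737.8 m.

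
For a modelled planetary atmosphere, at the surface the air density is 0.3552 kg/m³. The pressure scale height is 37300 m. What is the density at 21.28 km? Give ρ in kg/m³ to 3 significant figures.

ρ ≈ 0.201 kg/m³

In an isothermal atmosphere, density decays like pressure: ρ = ρ₀ exp(−z/H).
z/H = 21280/37300 = 0.57051; exp(−0.57051) = 0.56524.
ρ = 0.3552 × 0.56524 = 0.20077 kg/m³.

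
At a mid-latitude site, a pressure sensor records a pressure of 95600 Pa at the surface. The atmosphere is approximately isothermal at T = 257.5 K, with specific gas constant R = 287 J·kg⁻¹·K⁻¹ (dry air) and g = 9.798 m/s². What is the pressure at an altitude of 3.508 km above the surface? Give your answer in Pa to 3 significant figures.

P ≈ 60000 Pa

Scale height: H = RT/g = 287 × 257.5 / 9.798 = 7542.6 m.
Barometric formula: P = P₀ exp(−z/H).
z/H = 3508.0/7542.6 = 0.46509; exp(−0.46509) = 0.62808.
P = 95600 × 0.62808 = 60044 Pa.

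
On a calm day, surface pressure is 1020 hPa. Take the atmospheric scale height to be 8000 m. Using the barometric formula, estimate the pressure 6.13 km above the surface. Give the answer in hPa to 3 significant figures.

P ≈ 474 hPa

Barometric formula: P = P₀ exp(−z/H).
z/H = 6130.0/8000.0 = 0.76625; exp(−0.76625) = 0.46475.
P = 1020 × 0.46475 = 474.05 hPa.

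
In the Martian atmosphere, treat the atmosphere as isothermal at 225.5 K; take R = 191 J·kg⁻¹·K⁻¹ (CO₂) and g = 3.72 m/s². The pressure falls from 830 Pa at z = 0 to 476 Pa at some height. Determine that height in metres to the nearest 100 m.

Scale height: H = RT/g = 191 × 225.5 / 3.72 = 11578 m.
Invert the barometric formula: z = H ln(P₀/P).
P₀/P = 830/476 = 1.7437; ln(1.7437) = 0.55601.
z = 11578 × 0.55601 = 6437.5 m.

z ≈ 6400 m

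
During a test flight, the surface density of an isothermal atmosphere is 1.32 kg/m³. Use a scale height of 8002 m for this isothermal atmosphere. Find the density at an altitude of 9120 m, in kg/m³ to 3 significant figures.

ρ ≈ 0.422 kg/m³

In an isothermal atmosphere, density decays like pressure: ρ = ρ₀ exp(−z/H).
z/H = 9120.0/8002.0 = 1.1397; exp(−1.1397) = 0.31991.
ρ = 1.32 × 0.31991 = 0.42228 kg/m³.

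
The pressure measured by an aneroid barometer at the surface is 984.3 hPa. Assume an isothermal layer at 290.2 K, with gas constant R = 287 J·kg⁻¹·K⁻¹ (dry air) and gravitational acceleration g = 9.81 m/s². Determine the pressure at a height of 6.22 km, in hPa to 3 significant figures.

P ≈ 473 hPa

Scale height: H = RT/g = 287 × 290.2 / 9.81 = 8490.1 m.
Barometric formula: P = P₀ exp(−z/H).
z/H = 6220.0/8490.1 = 0.73262; exp(−0.73262) = 0.48065.
P = 984.3 × 0.48065 = 473.10 hPa.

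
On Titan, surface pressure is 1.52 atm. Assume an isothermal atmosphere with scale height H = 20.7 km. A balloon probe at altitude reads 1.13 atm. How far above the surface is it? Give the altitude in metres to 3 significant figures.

Invert the barometric formula: z = H ln(P₀/P).
P₀/P = 1.52/1.13 = 1.3451; ln(1.3451) = 0.29647.
z = 20700 × 0.29647 = 6136.9 m.

z ≈ 6140 m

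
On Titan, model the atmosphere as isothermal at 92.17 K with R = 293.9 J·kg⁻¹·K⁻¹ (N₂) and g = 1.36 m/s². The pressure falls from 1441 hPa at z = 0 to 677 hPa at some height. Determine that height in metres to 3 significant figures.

Scale height: H = RT/g = 293.9 × 92.17 / 1.36 = 19918 m.
Invert the barometric formula: z = H ln(P₀/P).
P₀/P = 1441/677 = 2.1285; ln(2.1285) = 0.75542.
z = 19918 × 0.75542 = 15046 m.

z ≈ 15000 m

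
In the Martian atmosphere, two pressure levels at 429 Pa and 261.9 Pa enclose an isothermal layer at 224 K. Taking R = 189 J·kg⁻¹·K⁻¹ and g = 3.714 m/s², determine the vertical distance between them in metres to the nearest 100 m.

Δz ≈ 5600 m

Hypsometric equation: Δz = (R T̄/g) ln(P₁/P₂).
R T̄/g = 189 × 224 / 3.714 = 11399 m.
ln(429/261.9) = ln(1.6380) = 0.49348.
Δz = 11399 × 0.49348 = 5625.2 m.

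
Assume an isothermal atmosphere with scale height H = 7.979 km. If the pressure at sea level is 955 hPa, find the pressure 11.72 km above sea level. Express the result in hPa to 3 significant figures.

Barometric formula: P = P₀ exp(−z/H).
z/H = 11720/7979.0 = 1.4689; exp(−1.4689) = 0.23018.
P = 955 × 0.23018 = 219.82 hPa.

P ≈ 220 hPa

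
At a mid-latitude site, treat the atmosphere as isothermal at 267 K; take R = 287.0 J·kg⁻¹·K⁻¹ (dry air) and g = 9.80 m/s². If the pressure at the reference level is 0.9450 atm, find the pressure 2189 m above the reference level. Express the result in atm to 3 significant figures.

P ≈ 0.714 atm

Scale height: H = RT/g = 287.0 × 267 / 9.80 = 7819.3 m.
Barometric formula: P = P₀ exp(−z/H).
z/H = 2189.0/7819.3 = 0.27995; exp(−0.27995) = 0.75582.
P = 0.9450 × 0.75582 = 0.71425 atm.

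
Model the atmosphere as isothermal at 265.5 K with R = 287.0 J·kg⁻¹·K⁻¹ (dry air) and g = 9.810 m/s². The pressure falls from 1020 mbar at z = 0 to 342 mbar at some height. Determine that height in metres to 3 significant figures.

z ≈ 8490 m

Scale height: H = RT/g = 287.0 × 265.5 / 9.810 = 7767.4 m.
Invert the barometric formula: z = H ln(P₀/P).
P₀/P = 1020/342 = 2.9825; ln(2.9825) = 1.0928.
z = 7767.4 × 1.0928 = 8488.2 m.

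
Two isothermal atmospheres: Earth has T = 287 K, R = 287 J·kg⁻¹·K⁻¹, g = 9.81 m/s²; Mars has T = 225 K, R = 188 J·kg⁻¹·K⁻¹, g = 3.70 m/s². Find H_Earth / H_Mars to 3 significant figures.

H = RT/g for each body.
H_Earth = 287 × 287 / 9.81 = 8396.4 m.
H_Mars = 188 × 225 / 3.70 = 11432 m.
H_Earth/H_Mars = 8396.4/11432 = 0.73446.

H_Earth/H_Mars ≈ 0.734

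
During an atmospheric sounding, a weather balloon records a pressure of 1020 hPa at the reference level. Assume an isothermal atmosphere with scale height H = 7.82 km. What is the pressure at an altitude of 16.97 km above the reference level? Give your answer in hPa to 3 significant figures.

P ≈ 116 hPa

Barometric formula: P = P₀ exp(−z/H).
z/H = 16970/7820.0 = 2.1701; exp(−2.1701) = 0.11417.
P = 1020 × 0.11417 = 116.45 hPa.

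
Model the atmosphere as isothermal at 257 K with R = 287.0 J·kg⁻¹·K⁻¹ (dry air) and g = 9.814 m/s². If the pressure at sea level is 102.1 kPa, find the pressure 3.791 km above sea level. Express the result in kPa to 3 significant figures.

Scale height: H = RT/g = 287.0 × 257 / 9.814 = 7515.7 m.
Barometric formula: P = P₀ exp(−z/H).
z/H = 3791.0/7515.7 = 0.50441; exp(−0.50441) = 0.60386.
P = 102.1 × 0.60386 = 61.654 kPa.

P ≈ 61.7 kPa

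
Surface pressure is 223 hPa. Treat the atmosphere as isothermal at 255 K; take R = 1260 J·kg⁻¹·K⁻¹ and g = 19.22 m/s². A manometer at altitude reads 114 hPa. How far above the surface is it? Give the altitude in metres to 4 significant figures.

Scale height: H = RT/g = 1260 × 255 / 19.22 = 16717 m.
Invert the barometric formula: z = H ln(P₀/P).
P₀/P = 223/114 = 1.9561; ln(1.9561) = 0.67095.
z = 16717 × 0.67095 = 11216 m.

z ≈ 11220 m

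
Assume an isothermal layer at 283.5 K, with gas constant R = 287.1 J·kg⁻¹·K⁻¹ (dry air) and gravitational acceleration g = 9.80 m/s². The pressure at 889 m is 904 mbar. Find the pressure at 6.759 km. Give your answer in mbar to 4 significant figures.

Scale height: H = RT/g = 287.1 × 283.5 / 9.80 = 8305.4 m.
Between two levels, P₂ = P₁ exp(−Δz/H) with Δz = z₂ − z₁.
Δz = 6759.0 − 889.00 = 5870.0 m; Δz/H = 5870.0/8305.4 = 0.70677.
P₂ = 904 × exp(−0.70677) = 904 × 0.49323 = 445.88 mbar.

P ≈ 445.9 mbar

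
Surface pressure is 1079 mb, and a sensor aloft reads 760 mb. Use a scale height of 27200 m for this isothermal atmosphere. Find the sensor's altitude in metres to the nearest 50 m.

z ≈ 9550 m

Invert the barometric formula: z = H ln(P₀/P).
P₀/P = 1079/760 = 1.4197; ln(1.4197) = 0.35045.
z = 27200 × 0.35045 = 9532.2 m.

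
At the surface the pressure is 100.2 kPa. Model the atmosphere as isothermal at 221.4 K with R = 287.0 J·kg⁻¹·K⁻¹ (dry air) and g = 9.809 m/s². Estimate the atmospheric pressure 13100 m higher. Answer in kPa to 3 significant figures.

P ≈ 13.3 kPa

Scale height: H = RT/g = 287.0 × 221.4 / 9.809 = 6477.9 m.
Barometric formula: P = P₀ exp(−z/H).
z/H = 13100/6477.9 = 2.0223; exp(−2.0223) = 0.13235.
P = 100.2 × 0.13235 = 13.261 kPa.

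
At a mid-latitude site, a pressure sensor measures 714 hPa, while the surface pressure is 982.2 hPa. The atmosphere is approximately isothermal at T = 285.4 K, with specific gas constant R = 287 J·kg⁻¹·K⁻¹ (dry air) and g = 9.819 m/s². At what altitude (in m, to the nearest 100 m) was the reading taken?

Scale height: H = RT/g = 287 × 285.4 / 9.819 = 8342.0 m.
Invert the barometric formula: z = H ln(P₀/P).
P₀/P = 982.2/714 = 1.3756; ln(1.3756) = 0.31889.
z = 8342.0 × 0.31889 = 2660.2 m.

z ≈ 2700 m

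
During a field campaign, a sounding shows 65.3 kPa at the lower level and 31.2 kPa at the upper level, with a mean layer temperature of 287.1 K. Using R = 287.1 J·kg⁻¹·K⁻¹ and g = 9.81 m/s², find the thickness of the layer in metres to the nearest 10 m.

Hypsometric equation: Δz = (R T̄/g) ln(P₁/P₂).
R T̄/g = 287.1 × 287.1 / 9.81 = 8402.3 m.
ln(65.3/31.2) = ln(2.0929) = 0.73855.
Δz = 8402.3 × 0.73855 = 6205.5 m.

Δz ≈ 6210 m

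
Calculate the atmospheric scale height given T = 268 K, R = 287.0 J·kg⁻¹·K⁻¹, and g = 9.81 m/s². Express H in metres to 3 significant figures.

The scale height of an isothermal atmosphere is H = RT/g.
H = 287.0 × 268 / 9.81 = 76916/9.81 = 7840.6 m.

H ≈ 7840 m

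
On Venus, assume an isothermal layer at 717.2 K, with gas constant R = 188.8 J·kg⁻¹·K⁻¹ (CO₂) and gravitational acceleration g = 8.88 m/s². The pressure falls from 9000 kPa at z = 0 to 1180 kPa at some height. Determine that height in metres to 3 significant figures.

z ≈ 31000 m

Scale height: H = RT/g = 188.8 × 717.2 / 8.88 = 15249 m.
Invert the barometric formula: z = H ln(P₀/P).
P₀/P = 9000/1180 = 7.6271; ln(7.6271) = 2.0317.
z = 15249 × 2.0317 = 30981 m.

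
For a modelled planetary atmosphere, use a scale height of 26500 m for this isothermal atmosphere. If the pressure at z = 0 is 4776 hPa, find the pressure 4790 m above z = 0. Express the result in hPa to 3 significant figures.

Barometric formula: P = P₀ exp(−z/H).
z/H = 4790.0/26500 = 0.18075; exp(−0.18075) = 0.83464.
P = 4776 × 0.83464 = 3986.2 hPa.

P ≈ 3990 hPa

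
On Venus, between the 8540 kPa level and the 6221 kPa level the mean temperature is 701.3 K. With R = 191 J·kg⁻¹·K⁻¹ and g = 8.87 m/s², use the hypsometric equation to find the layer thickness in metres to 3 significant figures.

Δz ≈ 4780 m

Hypsometric equation: Δz = (R T̄/g) ln(P₁/P₂).
R T̄/g = 191 × 701.3 / 8.87 = 15101 m.
ln(8540/6221) = ln(1.3728) = 0.31685.
Δz = 15101 × 0.31685 = 4784.8 m.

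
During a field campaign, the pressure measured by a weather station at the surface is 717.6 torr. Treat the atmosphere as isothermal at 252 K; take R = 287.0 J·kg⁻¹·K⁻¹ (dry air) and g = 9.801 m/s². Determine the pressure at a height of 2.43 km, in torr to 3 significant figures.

P ≈ 516 torr

Scale height: H = RT/g = 287.0 × 252 / 9.801 = 7379.2 m.
Barometric formula: P = P₀ exp(−z/H).
z/H = 2430.0/7379.2 = 0.32930; exp(−0.32930) = 0.71943.
P = 717.6 × 0.71943 = 516.26 torr.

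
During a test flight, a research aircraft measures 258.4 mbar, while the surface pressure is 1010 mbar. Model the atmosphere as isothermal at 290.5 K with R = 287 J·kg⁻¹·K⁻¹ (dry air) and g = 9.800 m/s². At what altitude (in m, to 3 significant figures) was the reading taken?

z ≈ 11600 m

Scale height: H = RT/g = 287 × 290.5 / 9.800 = 8507.5 m.
Invert the barometric formula: z = H ln(P₀/P).
P₀/P = 1010/258.4 = 3.9087; ln(3.9087) = 1.3632.
z = 8507.5 × 1.3632 = 11597 m.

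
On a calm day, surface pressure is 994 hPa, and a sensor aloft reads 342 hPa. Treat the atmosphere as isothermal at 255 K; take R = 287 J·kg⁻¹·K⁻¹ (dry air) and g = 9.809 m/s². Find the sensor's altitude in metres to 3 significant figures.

Scale height: H = RT/g = 287 × 255 / 9.809 = 7461.0 m.
Invert the barometric formula: z = H ln(P₀/P).
P₀/P = 994/342 = 2.9064; ln(2.9064) = 1.0669.
z = 7461.0 × 1.0669 = 7960.1 m.

z ≈ 7960 m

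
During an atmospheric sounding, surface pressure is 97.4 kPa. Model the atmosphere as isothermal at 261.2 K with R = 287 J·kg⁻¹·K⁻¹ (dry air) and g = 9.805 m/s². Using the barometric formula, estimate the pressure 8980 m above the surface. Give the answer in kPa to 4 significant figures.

Scale height: H = RT/g = 287 × 261.2 / 9.805 = 7645.5 m.
Barometric formula: P = P₀ exp(−z/H).
z/H = 8980.0/7645.5 = 1.1745; exp(−1.1745) = 0.30897.
P = 97.4 × 0.30897 = 30.094 kPa.

P ≈ 30.09 kPa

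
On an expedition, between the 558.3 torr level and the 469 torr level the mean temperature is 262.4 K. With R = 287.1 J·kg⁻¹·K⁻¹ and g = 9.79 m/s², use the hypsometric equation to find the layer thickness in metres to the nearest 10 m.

Hypsometric equation: Δz = (R T̄/g) ln(P₁/P₂).
R T̄/g = 287.1 × 262.4 / 9.79 = 7695.1 m.
ln(558.3/469) = ln(1.1904) = 0.17429.
Δz = 7695.1 × 0.17429 = 1341.2 m.

Δz ≈ 1340 m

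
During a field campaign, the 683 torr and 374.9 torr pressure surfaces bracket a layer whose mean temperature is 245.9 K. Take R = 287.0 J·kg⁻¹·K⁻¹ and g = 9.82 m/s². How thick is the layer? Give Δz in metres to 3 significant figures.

Hypsometric equation: Δz = (R T̄/g) ln(P₁/P₂).
R T̄/g = 287.0 × 245.9 / 9.82 = 7186.7 m.
ln(683/374.9) = ln(1.8218) = 0.59983.
Δz = 7186.7 × 0.59983 = 4310.8 m.

Δz ≈ 4310 m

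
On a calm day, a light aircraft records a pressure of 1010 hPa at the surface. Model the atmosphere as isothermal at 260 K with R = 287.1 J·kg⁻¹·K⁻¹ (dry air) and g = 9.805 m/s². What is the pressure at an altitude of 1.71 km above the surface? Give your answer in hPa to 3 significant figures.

P ≈ 807 hPa

Scale height: H = RT/g = 287.1 × 260 / 9.805 = 7613.1 m.
Barometric formula: P = P₀ exp(−z/H).
z/H = 1710.0/7613.1 = 0.22461; exp(−0.22461) = 0.79883.
P = 1010 × 0.79883 = 806.82 hPa.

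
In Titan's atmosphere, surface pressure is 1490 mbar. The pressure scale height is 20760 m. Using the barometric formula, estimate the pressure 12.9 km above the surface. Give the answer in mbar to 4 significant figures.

P ≈ 800.4 mbar

Barometric formula: P = P₀ exp(−z/H).
z/H = 12900/20760 = 0.62139; exp(−0.62139) = 0.53720.
P = 1490 × 0.53720 = 800.43 mbar.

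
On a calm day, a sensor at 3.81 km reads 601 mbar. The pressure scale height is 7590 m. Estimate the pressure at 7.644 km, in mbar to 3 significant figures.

Between two levels, P₂ = P₁ exp(−Δz/H) with Δz = z₂ − z₁.
Δz = 7644.0 − 3810.0 = 3834.0 m; Δz/H = 3834.0/7590.0 = 0.50514.
P₂ = 601 × exp(−0.50514) = 601 × 0.60342 = 362.66 mbar.

P ≈ 363 mbar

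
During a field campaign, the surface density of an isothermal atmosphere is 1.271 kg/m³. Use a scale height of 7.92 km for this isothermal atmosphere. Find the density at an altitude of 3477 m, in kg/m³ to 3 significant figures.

In an isothermal atmosphere, density decays like pressure: ρ = ρ₀ exp(−z/H).
z/H = 3477.0/7920.0 = 0.43902; exp(−0.43902) = 0.64467.
ρ = 1.271 × 0.64467 = 0.81938 kg/m³.

ρ ≈ 0.819 kg/m³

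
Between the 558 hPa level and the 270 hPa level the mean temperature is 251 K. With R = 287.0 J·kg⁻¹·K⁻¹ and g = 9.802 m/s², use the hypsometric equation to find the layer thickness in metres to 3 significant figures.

Δz ≈ 5340 m

Hypsometric equation: Δz = (R T̄/g) ln(P₁/P₂).
R T̄/g = 287.0 × 251 / 9.802 = 7349.2 m.
ln(558/270) = ln(2.0667) = 0.72595.
Δz = 7349.2 × 0.72595 = 5335.2 m.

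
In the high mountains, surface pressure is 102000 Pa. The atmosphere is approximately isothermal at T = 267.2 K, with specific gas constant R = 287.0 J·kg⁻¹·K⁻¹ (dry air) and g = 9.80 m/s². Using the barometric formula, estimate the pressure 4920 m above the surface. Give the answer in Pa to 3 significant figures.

P ≈ 54400 Pa

Scale height: H = RT/g = 287.0 × 267.2 / 9.80 = 7825.1 m.
Barometric formula: P = P₀ exp(−z/H).
z/H = 4920.0/7825.1 = 0.62875; exp(−0.62875) = 0.53326.
P = 102000 × 0.53326 = 54393 Pa.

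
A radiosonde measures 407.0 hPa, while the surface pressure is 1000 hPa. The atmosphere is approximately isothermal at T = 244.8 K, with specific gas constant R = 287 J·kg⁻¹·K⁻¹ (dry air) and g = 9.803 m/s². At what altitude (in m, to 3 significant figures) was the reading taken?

z ≈ 6440 m

Scale height: H = RT/g = 287 × 244.8 / 9.803 = 7166.9 m.
Invert the barometric formula: z = H ln(P₀/P).
P₀/P = 1000/407.0 = 2.4570; ln(2.4570) = 0.89894.
z = 7166.9 × 0.89894 = 6442.6 m.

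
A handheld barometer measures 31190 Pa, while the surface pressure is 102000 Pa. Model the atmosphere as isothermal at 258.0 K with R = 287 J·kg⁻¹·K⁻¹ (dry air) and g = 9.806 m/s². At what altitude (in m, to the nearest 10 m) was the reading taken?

Scale height: H = RT/g = 287 × 258.0 / 9.806 = 7551.1 m.
Invert the barometric formula: z = H ln(P₀/P).
P₀/P = 102000/31190 = 3.2703; ln(3.2703) = 1.1849.
z = 7551.1 × 1.1849 = 8947.3 m.

z ≈ 8950 m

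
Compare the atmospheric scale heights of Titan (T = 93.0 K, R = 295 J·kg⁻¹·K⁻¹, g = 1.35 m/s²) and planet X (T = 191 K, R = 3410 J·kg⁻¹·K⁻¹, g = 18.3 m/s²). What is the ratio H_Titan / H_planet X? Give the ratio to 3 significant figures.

H_Titan/H_planet X ≈ 0.571

H = RT/g for each body.
H_Titan = 295 × 93.0 / 1.35 = 20322 m.
H_planet X = 3410 × 191 / 18.3 = 35591 m.
H_Titan/H_planet X = 20322/35591 = 0.57099.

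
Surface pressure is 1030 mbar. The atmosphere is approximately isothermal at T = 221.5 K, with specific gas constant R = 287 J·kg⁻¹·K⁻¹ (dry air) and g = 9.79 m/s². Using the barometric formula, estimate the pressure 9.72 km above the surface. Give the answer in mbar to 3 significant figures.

P ≈ 231 mbar

Scale height: H = RT/g = 287 × 221.5 / 9.79 = 6493.4 m.
Barometric formula: P = P₀ exp(−z/H).
z/H = 9720.0/6493.4 = 1.4969; exp(−1.4969) = 0.22382.
P = 1030 × 0.22382 = 230.53 mbar.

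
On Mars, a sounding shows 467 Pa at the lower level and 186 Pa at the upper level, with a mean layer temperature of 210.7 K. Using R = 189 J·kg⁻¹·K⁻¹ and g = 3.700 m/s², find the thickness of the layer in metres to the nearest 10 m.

Δz ≈ 9910 m

Hypsometric equation: Δz = (R T̄/g) ln(P₁/P₂).
R T̄/g = 189 × 210.7 / 3.700 = 10763 m.
ln(467/186) = ln(2.5108) = 0.92060.
Δz = 10763 × 0.92060 = 9908.4 m.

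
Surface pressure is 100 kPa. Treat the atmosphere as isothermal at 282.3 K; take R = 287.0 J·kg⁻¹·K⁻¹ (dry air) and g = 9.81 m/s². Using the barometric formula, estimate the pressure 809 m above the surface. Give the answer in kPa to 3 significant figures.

P ≈ 90.7 kPa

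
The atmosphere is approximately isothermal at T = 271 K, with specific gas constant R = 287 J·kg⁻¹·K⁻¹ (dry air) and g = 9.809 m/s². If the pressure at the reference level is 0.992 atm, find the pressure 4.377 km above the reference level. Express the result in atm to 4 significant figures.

P ≈ 0.5712 atm

Scale height: H = RT/g = 287 × 271 / 9.809 = 7929.1 m.
Barometric formula: P = P₀ exp(−z/H).
z/H = 4377.0/7929.1 = 0.55202; exp(−0.55202) = 0.57579.
P = 0.992 × 0.57579 = 0.57118 atm.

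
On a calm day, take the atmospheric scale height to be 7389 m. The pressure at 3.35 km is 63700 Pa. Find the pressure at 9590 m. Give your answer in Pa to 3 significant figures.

Between two levels, P₂ = P₁ exp(−Δz/H) with Δz = z₂ − z₁.
Δz = 9590.0 − 3350.0 = 6240.0 m; Δz/H = 6240.0/7389.0 = 0.84450.
P₂ = 63700 × exp(−0.84450) = 63700 × 0.42977 = 27376 Pa.

P ≈ 27400 Pa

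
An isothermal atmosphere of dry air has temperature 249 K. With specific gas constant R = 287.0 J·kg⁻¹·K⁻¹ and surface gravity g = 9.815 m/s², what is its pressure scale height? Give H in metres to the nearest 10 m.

The scale height of an isothermal atmosphere is H = RT/g.
H = 287.0 × 249 / 9.815 = 71463/9.815 = 7281.0 m.

H ≈ 7280 m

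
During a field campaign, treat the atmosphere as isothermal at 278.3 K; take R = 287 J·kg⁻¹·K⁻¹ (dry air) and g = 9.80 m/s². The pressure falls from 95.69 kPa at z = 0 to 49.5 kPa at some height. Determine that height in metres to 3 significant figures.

Scale height: H = RT/g = 287 × 278.3 / 9.80 = 8150.2 m.
Invert the barometric formula: z = H ln(P₀/P).
P₀/P = 95.69/49.5 = 1.9331; ln(1.9331) = 0.65912.
z = 8150.2 × 0.65912 = 5372.0 m.

z ≈ 5370 m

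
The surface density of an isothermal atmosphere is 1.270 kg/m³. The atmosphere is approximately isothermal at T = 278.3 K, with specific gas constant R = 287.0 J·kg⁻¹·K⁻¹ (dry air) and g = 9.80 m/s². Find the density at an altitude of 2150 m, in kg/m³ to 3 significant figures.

Scale height: H = RT/g = 287.0 × 278.3 / 9.80 = 8150.2 m.
In an isothermal atmosphere, density decays like pressure: ρ = ρ₀ exp(−z/H).
z/H = 2150.0/8150.2 = 0.26380; exp(−0.26380) = 0.76813.
ρ = 1.270 × 0.76813 = 0.97553 kg/m³.

ρ ≈ 0.976 kg/m³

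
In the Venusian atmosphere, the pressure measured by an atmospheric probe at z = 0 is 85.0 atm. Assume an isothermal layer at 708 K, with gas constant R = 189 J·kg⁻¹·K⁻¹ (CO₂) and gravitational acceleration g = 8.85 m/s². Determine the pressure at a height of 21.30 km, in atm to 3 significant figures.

Scale height: H = RT/g = 189 × 708 / 8.85 = 15120 m.
Barometric formula: P = P₀ exp(−z/H).
z/H = 21300/15120 = 1.4087; exp(−1.4087) = 0.24446.
P = 85.0 × 0.24446 = 20.779 atm.

P ≈ 20.8 atm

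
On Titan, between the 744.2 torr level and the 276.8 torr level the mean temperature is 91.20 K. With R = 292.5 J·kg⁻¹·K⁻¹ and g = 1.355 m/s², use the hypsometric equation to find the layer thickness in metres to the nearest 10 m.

Hypsometric equation: Δz = (R T̄/g) ln(P₁/P₂).
R T̄/g = 292.5 × 91.20 / 1.355 = 19687 m.
ln(744.2/276.8) = ln(2.6886) = 0.98902.
Δz = 19687 × 0.98902 = 19471 m.

Δz ≈ 19470 m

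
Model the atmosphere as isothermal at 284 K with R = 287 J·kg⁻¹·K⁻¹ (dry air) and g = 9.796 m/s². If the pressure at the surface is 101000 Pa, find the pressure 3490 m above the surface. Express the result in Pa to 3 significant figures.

Scale height: H = RT/g = 287 × 284 / 9.796 = 8320.5 m.
Barometric formula: P = P₀ exp(−z/H).
z/H = 3490.0/8320.5 = 0.41945; exp(−0.41945) = 0.65741.
P = 101000 × 0.65741 = 66398 Pa.

P ≈ 66400 Pa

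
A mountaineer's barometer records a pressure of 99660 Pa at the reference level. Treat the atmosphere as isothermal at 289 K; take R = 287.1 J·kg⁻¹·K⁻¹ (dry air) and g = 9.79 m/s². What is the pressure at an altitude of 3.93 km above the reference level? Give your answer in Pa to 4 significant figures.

Scale height: H = RT/g = 287.1 × 289 / 9.79 = 8475.2 m.
Barometric formula: P = P₀ exp(−z/H).
z/H = 3930.0/8475.2 = 0.46371; exp(−0.46371) = 0.62895.
P = 99660 × 0.62895 = 62681 Pa.

P ≈ 62680 Pa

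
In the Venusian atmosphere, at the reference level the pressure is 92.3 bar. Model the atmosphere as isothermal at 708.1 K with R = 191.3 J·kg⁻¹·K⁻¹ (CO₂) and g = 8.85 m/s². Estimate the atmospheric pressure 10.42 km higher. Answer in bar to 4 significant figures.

Scale height: H = RT/g = 191.3 × 708.1 / 8.85 = 15306 m.
Barometric formula: P = P₀ exp(−z/H).
z/H = 10420/15306 = 0.68078; exp(−0.68078) = 0.50622.
P = 92.3 × 0.50622 = 46.724 bar.

P ≈ 46.72 bar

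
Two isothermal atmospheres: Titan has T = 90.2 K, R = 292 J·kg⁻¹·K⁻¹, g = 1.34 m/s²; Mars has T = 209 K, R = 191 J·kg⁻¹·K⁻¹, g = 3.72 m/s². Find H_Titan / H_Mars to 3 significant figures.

H_Titan/H_Mars ≈ 1.83

H = RT/g for each body.
H_Titan = 292 × 90.2 / 1.34 = 19656 m.
H_Mars = 191 × 209 / 3.72 = 10731 m.
H_Titan/H_Mars = 19656/10731 = 1.8317.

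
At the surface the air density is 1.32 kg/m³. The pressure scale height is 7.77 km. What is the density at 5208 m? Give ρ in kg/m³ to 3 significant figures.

In an isothermal atmosphere, density decays like pressure: ρ = ρ₀ exp(−z/H).
z/H = 5208.0/7770.0 = 0.67027; exp(−0.67027) = 0.51157.
ρ = 1.32 × 0.51157 = 0.67527 kg/m³.

ρ ≈ 0.675 kg/m³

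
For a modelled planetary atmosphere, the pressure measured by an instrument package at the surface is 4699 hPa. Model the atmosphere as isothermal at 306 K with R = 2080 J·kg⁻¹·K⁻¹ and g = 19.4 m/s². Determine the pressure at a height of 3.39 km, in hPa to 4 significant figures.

Scale height: H = RT/g = 2080 × 306 / 19.4 = 32808 m.
Barometric formula: P = P₀ exp(−z/H).
z/H = 3390.0/32808 = 0.10333; exp(−0.10333) = 0.90183.
P = 4699 × 0.90183 = 4237.7 hPa.

P ≈ 4238 hPa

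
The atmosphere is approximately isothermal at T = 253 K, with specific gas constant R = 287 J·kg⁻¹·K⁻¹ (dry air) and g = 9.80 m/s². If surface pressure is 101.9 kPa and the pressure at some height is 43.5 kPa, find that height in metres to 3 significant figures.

Scale height: H = RT/g = 287 × 253 / 9.80 = 7409.3 m.
Invert the barometric formula: z = H ln(P₀/P).
P₀/P = 101.9/43.5 = 2.3425; ln(2.3425) = 0.85122.
z = 7409.3 × 0.85122 = 6306.9 m.

z ≈ 6310 m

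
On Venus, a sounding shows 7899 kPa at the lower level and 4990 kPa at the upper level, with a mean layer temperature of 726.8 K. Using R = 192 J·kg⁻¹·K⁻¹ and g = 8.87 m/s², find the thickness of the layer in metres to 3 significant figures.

Hypsometric equation: Δz = (R T̄/g) ln(P₁/P₂).
R T̄/g = 192 × 726.8 / 8.87 = 15732 m.
ln(7899/4990) = ln(1.5830) = 0.45932.
Δz = 15732 × 0.45932 = 7226.0 m.

Δz ≈ 7230 m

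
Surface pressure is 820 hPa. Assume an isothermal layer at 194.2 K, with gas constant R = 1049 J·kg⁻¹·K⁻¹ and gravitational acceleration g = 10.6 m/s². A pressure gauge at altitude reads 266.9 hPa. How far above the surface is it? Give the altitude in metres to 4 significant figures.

z ≈ 21570 m

Scale height: H = RT/g = 1049 × 194.2 / 10.6 = 19218 m.
Invert the barometric formula: z = H ln(P₀/P).
P₀/P = 820/266.9 = 3.0723; ln(3.0723) = 1.1224.
z = 19218 × 1.1224 = 21570 m.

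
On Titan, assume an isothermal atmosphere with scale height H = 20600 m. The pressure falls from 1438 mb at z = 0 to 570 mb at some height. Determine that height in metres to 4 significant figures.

z ≈ 19060 m

Invert the barometric formula: z = H ln(P₀/P).
P₀/P = 1438/570 = 2.5228; ln(2.5228) = 0.92537.
z = 20600 × 0.92537 = 19063 m.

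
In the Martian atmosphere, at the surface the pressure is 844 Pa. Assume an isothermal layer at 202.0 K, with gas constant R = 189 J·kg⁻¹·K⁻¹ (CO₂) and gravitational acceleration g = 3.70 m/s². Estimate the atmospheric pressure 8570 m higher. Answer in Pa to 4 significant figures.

P ≈ 367.8 Pa

Scale height: H = RT/g = 189 × 202.0 / 3.70 = 10318 m.
Barometric formula: P = P₀ exp(−z/H).
z/H = 8570.0/10318 = 0.83059; exp(−0.83059) = 0.43579.
P = 844 × 0.43579 = 367.81 Pa.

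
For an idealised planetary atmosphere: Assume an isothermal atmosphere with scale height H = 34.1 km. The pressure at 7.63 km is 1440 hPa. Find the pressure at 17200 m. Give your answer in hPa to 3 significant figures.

Between two levels, P₂ = P₁ exp(−Δz/H) with Δz = z₂ − z₁.
Δz = 17200 − 7630.0 = 9570.0 m; Δz/H = 9570.0/34100 = 0.28065.
P₂ = 1440 × exp(−0.28065) = 1440 × 0.75529 = 1087.6 hPa.

P ≈ 1090 hPa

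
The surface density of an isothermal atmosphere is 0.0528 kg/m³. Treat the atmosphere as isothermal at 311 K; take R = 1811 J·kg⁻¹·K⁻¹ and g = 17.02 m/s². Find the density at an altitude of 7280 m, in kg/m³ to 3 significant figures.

Scale height: H = RT/g = 1811 × 311 / 17.02 = 33092 m.
In an isothermal atmosphere, density decays like pressure: ρ = ρ₀ exp(−z/H).
z/H = 7280.0/33092 = 0.21999; exp(−0.21999) = 0.80253.
ρ = 0.0528 × 0.80253 = 0.042374 kg/m³.

ρ ≈ 0.0424 kg/m³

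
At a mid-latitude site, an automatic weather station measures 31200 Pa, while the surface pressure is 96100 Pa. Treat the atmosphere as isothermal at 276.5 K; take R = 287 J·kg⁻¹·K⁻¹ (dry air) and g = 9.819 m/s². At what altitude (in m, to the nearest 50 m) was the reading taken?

z ≈ 9100 m

Scale height: H = RT/g = 287 × 276.5 / 9.819 = 8081.8 m.
Invert the barometric formula: z = H ln(P₀/P).
P₀/P = 96100/31200 = 3.0801; ln(3.0801) = 1.1250.
z = 8081.8 × 1.1250 = 9092.0 m.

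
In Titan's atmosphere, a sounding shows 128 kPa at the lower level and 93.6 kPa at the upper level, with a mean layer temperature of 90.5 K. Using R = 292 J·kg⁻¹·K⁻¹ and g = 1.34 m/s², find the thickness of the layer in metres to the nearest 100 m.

Hypsometric equation: Δz = (R T̄/g) ln(P₁/P₂).
R T̄/g = 292 × 90.5 / 1.34 = 19721 m.
ln(128/93.6) = ln(1.3675) = 0.31298.
Δz = 19721 × 0.31298 = 6172.3 m.

Δz ≈ 6200 m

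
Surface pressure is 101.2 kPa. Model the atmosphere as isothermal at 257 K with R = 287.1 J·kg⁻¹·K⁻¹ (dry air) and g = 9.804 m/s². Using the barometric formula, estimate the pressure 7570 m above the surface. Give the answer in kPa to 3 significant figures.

P ≈ 37.0 kPa

Scale height: H = RT/g = 287.1 × 257 / 9.804 = 7526.0 m.
Barometric formula: P = P₀ exp(−z/H).
z/H = 7570.0/7526.0 = 1.0058; exp(−1.0058) = 0.36575.
P = 101.2 × 0.36575 = 37.014 kPa.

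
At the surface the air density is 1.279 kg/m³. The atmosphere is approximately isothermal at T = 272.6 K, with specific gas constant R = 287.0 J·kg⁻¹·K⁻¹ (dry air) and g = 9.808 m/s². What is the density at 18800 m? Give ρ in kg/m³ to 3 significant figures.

ρ ≈ 0.121 kg/m³

Scale height: H = RT/g = 287.0 × 272.6 / 9.808 = 7976.8 m.
In an isothermal atmosphere, density decays like pressure: ρ = ρ₀ exp(−z/H).
z/H = 18800/7976.8 = 2.3568; exp(−2.3568) = 0.094723.
ρ = 1.279 × 0.094723 = 0.12115 kg/m³.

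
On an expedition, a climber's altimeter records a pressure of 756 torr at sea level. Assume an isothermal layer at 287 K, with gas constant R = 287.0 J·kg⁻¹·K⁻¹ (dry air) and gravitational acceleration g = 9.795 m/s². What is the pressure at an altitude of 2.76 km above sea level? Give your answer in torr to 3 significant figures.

Scale height: H = RT/g = 287.0 × 287 / 9.795 = 8409.3 m.
Barometric formula: P = P₀ exp(−z/H).
z/H = 2760.0/8409.3 = 0.32821; exp(−0.32821) = 0.72021.
P = 756 × 0.72021 = 544.48 torr.

P ≈ 544 torr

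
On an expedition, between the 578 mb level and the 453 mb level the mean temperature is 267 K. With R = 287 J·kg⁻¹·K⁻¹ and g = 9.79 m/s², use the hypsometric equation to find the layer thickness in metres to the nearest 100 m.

Hypsometric equation: Δz = (R T̄/g) ln(P₁/P₂).
R T̄/g = 287 × 267 / 9.79 = 7827.3 m.
ln(578/453) = ln(1.2759) = 0.24365.
Δz = 7827.3 × 0.24365 = 1907.1 m.

Δz ≈ 1900 m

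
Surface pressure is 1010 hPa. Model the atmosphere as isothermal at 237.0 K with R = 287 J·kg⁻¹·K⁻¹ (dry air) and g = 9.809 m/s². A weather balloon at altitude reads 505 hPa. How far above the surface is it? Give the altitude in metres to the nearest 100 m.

Scale height: H = RT/g = 287 × 237.0 / 9.809 = 6934.3 m.
Invert the barometric formula: z = H ln(P₀/P).
P₀/P = 1010/505 = 2.0000; ln(2.0000) = 0.69315.
z = 6934.3 × 0.69315 = 4806.5 m.

z ≈ 4800 m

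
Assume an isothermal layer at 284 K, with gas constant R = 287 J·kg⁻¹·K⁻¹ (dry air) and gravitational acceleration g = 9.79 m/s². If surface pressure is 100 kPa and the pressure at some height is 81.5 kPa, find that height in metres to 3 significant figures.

Scale height: H = RT/g = 287 × 284 / 9.79 = 8325.6 m.
Invert the barometric formula: z = H ln(P₀/P).
P₀/P = 100/81.5 = 1.2270; ln(1.2270) = 0.20457.
z = 8325.6 × 0.20457 = 1703.2 m.

z ≈ 1700 m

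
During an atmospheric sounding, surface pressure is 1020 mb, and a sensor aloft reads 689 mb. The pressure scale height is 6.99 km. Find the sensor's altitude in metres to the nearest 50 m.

z ≈ 2750 m

Invert the barometric formula: z = H ln(P₀/P).
P₀/P = 1020/689 = 1.4804; ln(1.4804) = 0.39231.
z = 6990.0 × 0.39231 = 2742.2 m.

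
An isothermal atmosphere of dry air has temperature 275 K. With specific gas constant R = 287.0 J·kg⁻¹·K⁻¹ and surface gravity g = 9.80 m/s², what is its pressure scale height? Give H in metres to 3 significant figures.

The scale height of an isothermal atmosphere is H = RT/g.
H = 287.0 × 275 / 9.80 = 78925/9.80 = 8053.6 m.

H ≈ 8050 m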